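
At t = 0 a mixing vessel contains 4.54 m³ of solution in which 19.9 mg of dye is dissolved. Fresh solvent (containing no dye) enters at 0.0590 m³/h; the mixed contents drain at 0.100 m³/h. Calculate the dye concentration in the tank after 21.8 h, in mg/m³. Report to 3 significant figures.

3.20 mg/m³

Let m(t) be the amount of dye. Volume: V(t) = V₀ + (Q_in − Q_out) t = 4.54 − 0.041000 t; V(21.8) = 3.6462 m³.
Species balance (pure solvent in): dm/dt = −Q_out · m/V(t).
dm/m = −Q_out dt/(V₀ − 0.041000 t); integrating gives ln(m/m₀) = −(Q_out/(Q_in−Q_out)) ln(V/V₀).
m = m₀ (V₀/V)^(Q_out/(Q_in−Q_out)) = 19.9 × (4.54/3.6462)^(-2.4390) = 11.658 mg.
C = m/V = 11.658/3.6462 = 3.1973 mg/m³.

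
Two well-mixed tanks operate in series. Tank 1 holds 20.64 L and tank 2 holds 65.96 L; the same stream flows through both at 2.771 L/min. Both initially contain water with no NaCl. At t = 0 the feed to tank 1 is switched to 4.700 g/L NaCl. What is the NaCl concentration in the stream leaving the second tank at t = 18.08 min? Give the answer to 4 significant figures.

Time constants: τᵢ = Vᵢ/Q for each well-mixed tank.
τ₁ = 20.64/2.771 = 7.44857 min; τ₂ = 65.96/2.771 = 23.8037 min.
Solving the cascade with C₁(0)=C₂(0)=0 gives C₂(t) = C_in[1 − (τ₁ e^(−t/τ₁) − τ₂ e^(−t/τ₂))/(τ₁ − τ₂)].
At t = 18.08: e^(−t/τ₁) = 0.0882740, e^(−t/τ₂) = 0.467879.
C₂ = 4.700·[1 − (7.44857·0.0882740 − 23.8037·0.467879)/(-16.3551)] = 4.700·0.359239 = 1.68842 g/L.

1.688 g/L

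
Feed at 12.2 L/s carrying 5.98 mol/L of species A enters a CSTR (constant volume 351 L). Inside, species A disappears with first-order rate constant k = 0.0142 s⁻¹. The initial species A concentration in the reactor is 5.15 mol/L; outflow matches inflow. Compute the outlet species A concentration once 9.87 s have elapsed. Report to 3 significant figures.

4.80 mol/L

Accumulation = in − out − consumed: V dC/dt = Q C_in − Q C − k V C.
This is linear with rate a = Q/V + k = 0.048958 s⁻¹.
C_ss = Q C_in/(Q + kV) = 4.2455 mol/L; C(t) = C_ss + (C₀ − C_ss) e^(−a t).
C(9.87) = 4.2455 + (0.90447)·e^(−0.048958·9.87) = 4.2455 + (0.90447)·0.61680 = 4.8034 mol/L.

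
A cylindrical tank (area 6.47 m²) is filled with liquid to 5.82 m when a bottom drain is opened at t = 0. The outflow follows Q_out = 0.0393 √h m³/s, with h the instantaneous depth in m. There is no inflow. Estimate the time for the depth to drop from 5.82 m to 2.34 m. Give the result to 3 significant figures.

Mass balance (ρ constant): A dh/dt = −0.0393 √h.
Separate and integrate: 2(√h − √h₀) = −(0.0393/A) t.
t = 2A(√h₀ − √h)/0.0393 = 2·6.47·(√5.82 − √2.34)/0.0393
  = 12.940 × (2.4125 − 1.5297) / 0.0393 = 290.66 s.

291 s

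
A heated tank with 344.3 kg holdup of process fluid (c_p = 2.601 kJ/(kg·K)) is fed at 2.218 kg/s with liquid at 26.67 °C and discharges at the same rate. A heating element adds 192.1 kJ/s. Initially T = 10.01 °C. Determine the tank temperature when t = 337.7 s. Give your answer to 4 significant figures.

M c_p dT/dt = ṁ c_p (T_in − T) + Q̇.
τ = M/ṁ = 155.230 s; T_ss = T_in + Q̇/(ṁ c_p) = 26.67 + 192.1/(2.218·2.601) = 59.9686 °C.
T approaches T_ss exponentially: T(t) = T_ss + (T₀ − T_ss) e^(−t/τ).
T(337.7) = 59.9686 + (-49.9586)·e^(−337.7/155.230) = 59.9686 + (-49.9586)·0.113553 = 54.2956 °C.

54.30 °C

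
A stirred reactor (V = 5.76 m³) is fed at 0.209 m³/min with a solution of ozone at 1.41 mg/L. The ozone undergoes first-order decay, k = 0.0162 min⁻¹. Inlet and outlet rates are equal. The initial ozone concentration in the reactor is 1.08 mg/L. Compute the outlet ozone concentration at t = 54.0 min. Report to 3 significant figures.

0.981 mg/L

Accumulation = in − out − consumed: V dC/dt = Q C_in − Q C − k V C.
This is linear with rate a = Q/V + k = 0.052485 min⁻¹.
C_ss = Q C_in/(Q + kV) = 0.97479 mg/L; C(t) = C_ss + (C₀ − C_ss) e^(−a t).
C(54.0) = 0.97479 + (0.10521)·e^(−0.052485·54.0) = 0.97479 + (0.10521)·0.058767 = 0.98097 mg/L.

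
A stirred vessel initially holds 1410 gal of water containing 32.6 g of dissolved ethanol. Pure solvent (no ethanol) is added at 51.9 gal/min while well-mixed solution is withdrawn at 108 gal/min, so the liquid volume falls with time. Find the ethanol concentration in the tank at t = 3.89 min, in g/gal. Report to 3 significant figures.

0.0198 g/gal

Let m(t) be the amount of ethanol. Volume: V(t) = V₀ + (Q_in − Q_out) t = 1410 − 56.100 t; V(3.89) = 1191.8 gal.
No ethanol enters, so dm/dt = −Q_out · (m/V).
dm/m = −Q_out dt/(V₀ − 56.100 t); integrating gives ln(m/m₀) = −(Q_out/(Q_in−Q_out)) ln(V/V₀).
m = m₀ (V₀/V)^(Q_out/(Q_in−Q_out)) = 32.6 × (1410/1191.8)^(-1.9251) = 23.585 g.
C = m/V = 23.585/1191.8 = 0.019790 g/gal.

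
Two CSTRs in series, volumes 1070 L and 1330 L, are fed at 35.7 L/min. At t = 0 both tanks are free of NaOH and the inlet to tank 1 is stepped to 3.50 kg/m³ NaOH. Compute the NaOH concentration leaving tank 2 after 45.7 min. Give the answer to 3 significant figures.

1.38 kg/m³

Each tank obeys Vᵢ dCᵢ/dt = Q(Cᵢ₋₁ − Cᵢ), so τᵢ = Vᵢ/Q.
τ₁ = 1070/35.7 = 29.972 min; τ₂ = 1330/35.7 = 37.255 min.
Solving the cascade with C₁(0)=C₂(0)=0 gives C₂(t) = C_in[1 − (τ₁ e^(−t/τ₁) − τ₂ e^(−t/τ₂))/(τ₁ − τ₂)].
At t = 45.7: e^(−t/τ₁) = 0.21767, e^(−t/τ₂) = 0.29326.
C₂ = 3.50·[1 − (29.972·0.21767 − 37.255·0.29326)/(-7.2829)] = 3.50·0.39566 = 1.3848 kg/m³.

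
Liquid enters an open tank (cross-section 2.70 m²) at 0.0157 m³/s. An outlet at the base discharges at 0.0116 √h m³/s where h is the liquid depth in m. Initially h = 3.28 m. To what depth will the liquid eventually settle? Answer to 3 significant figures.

A dh/dt = Q_in − 0.0116 √h. Steady state requires inflow = outflow:
Q_in = 0.0116 √h_ss ⇒ √h_ss = 0.0157/0.0116 = 1.3534.
h_ss = 1.3534² = 1.8318 m. (Since h₀ = 3.28 m > h_ss, the level will fall toward this value.)

1.83 m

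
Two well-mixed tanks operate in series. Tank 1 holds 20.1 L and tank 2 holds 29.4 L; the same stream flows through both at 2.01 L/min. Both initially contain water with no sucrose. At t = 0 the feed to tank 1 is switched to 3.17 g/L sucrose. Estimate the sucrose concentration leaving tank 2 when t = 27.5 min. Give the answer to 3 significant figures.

Time constants: τᵢ = Vᵢ/Q for each well-mixed tank.
τ₁ = 20.1/2.01 = 10.000 min; τ₂ = 29.4/2.01 = 14.627 min.
Tank 1: C₁ = C_in(1 − e^(−t/τ₁)). Tank 2 (τ₁ ≠ τ₂): C₂ = C_in[1 − (τ₁ e^(−t/τ₁) − τ₂ e^(−t/τ₂))/(τ₁ − τ₂)].
At t = 27.5: e^(−t/τ₁) = 0.063928, e^(−t/τ₂) = 0.15257.
C₂ = 3.17·[1 − (10.000·0.063928 − 14.627·0.15257)/(-4.6269)] = 3.17·0.65583 = 2.0790 g/L.

2.08 g/L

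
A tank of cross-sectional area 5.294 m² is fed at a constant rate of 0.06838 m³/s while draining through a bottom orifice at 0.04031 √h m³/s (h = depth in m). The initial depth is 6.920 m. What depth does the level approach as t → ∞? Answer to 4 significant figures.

2.878 m

A dh/dt = Q_in − 0.04031 √h. Steady state requires inflow = outflow:
Q_in = 0.04031 √h_ss ⇒ √h_ss = 0.06838/0.04031 = 1.69635.
h_ss = 1.69635² = 2.87761 m. (Since h₀ = 6.920 m > h_ss, the level will fall toward this value.)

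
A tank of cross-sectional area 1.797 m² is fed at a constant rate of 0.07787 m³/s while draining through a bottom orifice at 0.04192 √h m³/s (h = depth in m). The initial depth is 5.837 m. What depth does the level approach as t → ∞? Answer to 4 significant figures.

3.451 m

Level balance: A dh/dt = 0.07787 − 0.04192 √h. Setting dh/dt = 0:
Q_in = 0.04192 √h_ss ⇒ √h_ss = 0.07787/0.04192 = 1.85759.
h_ss = 1.85759² = 3.45063 m. (Since h₀ = 5.837 m > h_ss, the level will fall toward this value.)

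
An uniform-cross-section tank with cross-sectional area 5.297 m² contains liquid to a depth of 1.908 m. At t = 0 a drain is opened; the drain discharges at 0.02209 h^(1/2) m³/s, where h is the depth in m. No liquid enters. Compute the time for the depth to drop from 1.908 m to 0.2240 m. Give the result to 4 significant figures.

435.5 s

Volume balance on the tank: A dh/dt = −0.02209 √h.
∫ h^(−1/2) dh = −(0.02209/A) ∫ dt, giving 2√h = 2√h₀ − (0.02209/A) t.
t = 2A(√h₀ − √h)/0.02209 = 2·5.297·(√1.908 − √0.2240)/0.02209
  = 10.5940 × (1.38130 − 0.473286) / 0.02209 = 435.470 s.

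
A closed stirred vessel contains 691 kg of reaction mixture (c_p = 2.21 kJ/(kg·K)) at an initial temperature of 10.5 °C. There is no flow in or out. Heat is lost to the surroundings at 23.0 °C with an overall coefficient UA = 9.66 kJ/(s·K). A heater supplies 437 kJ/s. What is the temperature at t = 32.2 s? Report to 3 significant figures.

Lumped-capacitance energy balance: M c_p dT/dt = UA(T_amb − T) + Q̇.
dT/dt = (T_ss − T)/τ with T_ss = T_amb + Q̇/UA = 23.0 + 437/9.66 = 68.238 °C, τ = M c_p/UA = 691·2.21/9.66 = 158.09 s.
Integrating: T(t) = T_ss + (T₀ − T_ss) e^(−t/τ).
T(32.2) = 68.238 + (-57.738)·0.81572 = 21.140 °C.

21.1 °C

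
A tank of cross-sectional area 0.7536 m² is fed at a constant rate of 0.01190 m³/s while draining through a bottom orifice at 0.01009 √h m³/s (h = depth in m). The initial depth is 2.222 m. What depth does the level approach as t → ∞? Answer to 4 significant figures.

A dh/dt = Q_in − 0.01009 √h. Steady state requires inflow = outflow:
Q_in = 0.01009 √h_ss ⇒ √h_ss = 0.01190/0.01009 = 1.17939.
h_ss = 1.17939² = 1.39095 m. (Since h₀ = 2.222 m > h_ss, the level will fall toward this value.)

1.391 m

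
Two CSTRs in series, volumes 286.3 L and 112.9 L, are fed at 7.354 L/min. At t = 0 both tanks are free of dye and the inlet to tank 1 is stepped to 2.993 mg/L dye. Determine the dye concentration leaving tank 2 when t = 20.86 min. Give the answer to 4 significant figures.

Each tank obeys Vᵢ dCᵢ/dt = Q(Cᵢ₋₁ − Cᵢ), so τᵢ = Vᵢ/Q.
τ₁ = 286.3/7.354 = 38.9312 min; τ₂ = 112.9/7.354 = 15.3522 min.
Solving the cascade with C₁(0)=C₂(0)=0 gives C₂(t) = C_in[1 − (τ₁ e^(−t/τ₁) − τ₂ e^(−t/τ₂))/(τ₁ − τ₂)].
At t = 20.86: e^(−t/τ₁) = 0.585191, e^(−t/τ₂) = 0.256978.
C₂ = 2.993·[1 − (38.9312·0.585191 − 15.3522·0.256978)/(23.5790)] = 2.993·0.201111 = 0.601926 mg/L.

0.6019 mg/L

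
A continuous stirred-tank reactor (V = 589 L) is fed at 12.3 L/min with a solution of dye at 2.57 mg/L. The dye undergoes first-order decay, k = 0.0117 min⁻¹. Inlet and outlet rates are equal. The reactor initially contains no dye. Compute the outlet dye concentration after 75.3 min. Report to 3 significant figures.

V dC/dt = Q(C_in − C) − k V C.
dC/dt = (Q/V) C_in − (Q/V + k) C; effective rate a = Q/V + k = 0.020883 + 0.0117 = 0.032583 min⁻¹.
C_ss = Q C_in/(Q + kV) = 1.6472 mg/L; C(t) = C_ss + (C₀ − C_ss) e^(−a t).
C(75.3) = 1.6472 + (-1.6472)·e^(−0.032583·75.3) = 1.6472 + (-1.6472)·0.085993 = 1.5055 mg/L.

1.51 mg/L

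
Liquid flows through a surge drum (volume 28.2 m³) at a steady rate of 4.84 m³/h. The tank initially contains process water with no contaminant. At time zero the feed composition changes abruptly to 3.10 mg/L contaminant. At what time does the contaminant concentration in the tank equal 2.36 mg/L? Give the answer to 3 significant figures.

8.35 h

Transient balance on the dissolved component: V dC/dt = Q(C_in − C), so τ = V/Q = 5.8264 h.
C(t) = C_in + (C₀ − C_in) e^(−t/τ). Set C = 2.36 and solve for t:
e^(−t/τ) = (C − C_in)/(C₀ − C_in) = (2.36 − 3.10)/(0 − 3.10) = 0.23871
t = −τ ln(…) = 5.8264 × 1.4325 = 8.3464 h.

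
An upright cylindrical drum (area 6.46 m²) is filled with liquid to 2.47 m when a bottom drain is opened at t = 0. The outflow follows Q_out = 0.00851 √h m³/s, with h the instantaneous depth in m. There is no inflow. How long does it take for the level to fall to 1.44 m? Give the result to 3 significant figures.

With no inflow, A dh/dt = −0.00851 √h.
∫ h^(−1/2) dh = −(0.00851/A) ∫ dt, giving 2√h = 2√h₀ − (0.00851/A) t.
t = 2A(√h₀ − √h)/0.00851 = 2·6.46·(√2.47 − √1.44)/0.00851
  = 12.920 × (1.5716 − 1.2000) / 0.00851 = 564.20 s.

564 s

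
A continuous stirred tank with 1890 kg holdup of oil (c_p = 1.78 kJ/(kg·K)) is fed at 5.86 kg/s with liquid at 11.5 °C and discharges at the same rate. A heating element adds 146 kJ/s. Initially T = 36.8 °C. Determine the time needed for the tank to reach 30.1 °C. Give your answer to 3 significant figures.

Heat balance on the well-mixed liquid: M c_p dT/dt = ṁ c_p (T_in − T) + 146.
τ = M/ṁ = 322.53 s; T_ss = T_in + Q̇/(ṁ c_p) = 25.497 °C.
T(t) = T_ss + (T₀ − T_ss) e^(−t/τ). Set T = 30.1:
e^(−t/τ) = (30.1 − 25.497)/(36.8 − 25.497) = 0.40724
t = −322.53 · ln(0.40724) = 289.74 s.

290 s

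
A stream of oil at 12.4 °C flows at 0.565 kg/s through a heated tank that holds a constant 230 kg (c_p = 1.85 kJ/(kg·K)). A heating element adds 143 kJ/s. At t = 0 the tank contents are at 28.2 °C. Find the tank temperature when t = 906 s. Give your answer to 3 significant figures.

136 °C

Energy balance: M c_p dT/dt = ṁ c_p (T_in − T) + 143.
Rearrange: dT/dt = (T_ss − T)/τ with τ = M/ṁ = 407.08 s and T_ss = T_in + Q̇/(ṁ c_p) = 149.21 °C.
Integrating: T(t) = T_ss + (T₀ − T_ss) e^(−t/τ).
T(906) = 149.21 + (-121.01)·e^(−906/407.08) = 149.21 + (-121.01)·0.10800 = 136.14 °C.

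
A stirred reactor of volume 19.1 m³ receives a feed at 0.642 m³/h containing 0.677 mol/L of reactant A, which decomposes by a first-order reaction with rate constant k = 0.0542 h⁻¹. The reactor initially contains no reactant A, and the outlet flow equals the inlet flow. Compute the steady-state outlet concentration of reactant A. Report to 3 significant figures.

0.259 mol/L

V dC/dt = Q(C_in − C) − k V C.
Steady state (dC/dt = 0): C_ss = Q C_in/(Q + kV) = C_in/(1 + kV/Q).
C_ss = 0.642·0.677/(0.642 + 0.0542·19.1) = 0.43463/1.6772 = 0.25914 mol/L.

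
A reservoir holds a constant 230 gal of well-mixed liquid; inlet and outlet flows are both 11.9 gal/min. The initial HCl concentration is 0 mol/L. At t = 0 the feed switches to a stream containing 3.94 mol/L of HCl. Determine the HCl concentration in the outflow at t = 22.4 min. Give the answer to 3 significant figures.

Species balance on the tank: V dC/dt = Q(C_in − C).
So dC/dt = (C_in − C)/τ with τ = V/Q = 230/11.9 = 19.328 min.
Solution: C(t) = C_in + (C₀ − C_in) e^(−t/τ).
C(22.4) = 3.94 + (0 − 3.94)·e^(−22.4/19.328) = 3.94 + (-3.9400)·0.31381 = 2.7036 mol/L.

2.70 mol/L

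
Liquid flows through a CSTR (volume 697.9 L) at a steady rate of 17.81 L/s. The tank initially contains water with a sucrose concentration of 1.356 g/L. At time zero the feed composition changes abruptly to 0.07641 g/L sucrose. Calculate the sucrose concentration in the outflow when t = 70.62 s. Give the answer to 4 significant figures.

0.2875 g/L

Accumulation = in − out for the solute gives V dC/dt = Q(C_in − C).
Rewrite as dC/dt + C/τ = C_in/τ, τ = V/Q = 39.1859 s.
C approaches C_in exponentially: C(t) = C_in + (C₀ − C_in) e^(−t/τ).
C(70.62) = 0.07641 + (1.356 − 0.07641)·e^(−70.62/39.1859) = 0.07641 + (1.27959)·0.164939 = 0.287464 g/L.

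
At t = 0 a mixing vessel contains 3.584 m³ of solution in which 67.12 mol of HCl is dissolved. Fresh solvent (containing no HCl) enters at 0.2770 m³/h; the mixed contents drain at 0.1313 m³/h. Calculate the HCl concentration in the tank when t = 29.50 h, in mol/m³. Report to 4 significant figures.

4.186 mol/m³

Total volume: dV/dt = Q_in − Q_out = 0.145700 m³/h, so V(t) = 3.584 + 0.145700 t and V(29.50) = 7.88215 m³.
No HCl enters, so dm/dt = −Q_out · (m/V).
dm/m = −Q_out dt/(V₀ + 0.145700 t); integrating gives ln(m/m₀) = −(Q_out/(Q_in−Q_out)) ln(V/V₀).
m = m₀ (V₀/V)^(Q_out/(Q_in−Q_out)) = 67.12 × (3.584/7.88215)^(0.901167) = 32.9916 mol.
C = m/V = 32.9916/7.88215 = 4.18561 mol/m³.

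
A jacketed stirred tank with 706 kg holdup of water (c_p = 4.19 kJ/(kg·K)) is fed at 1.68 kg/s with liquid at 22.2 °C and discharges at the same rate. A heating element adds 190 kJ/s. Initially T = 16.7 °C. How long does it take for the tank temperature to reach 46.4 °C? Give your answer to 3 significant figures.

Heat balance on the well-mixed liquid: M c_p dT/dt = ṁ c_p (T_in − T) + 190.
τ = M/ṁ = 420.24 s; T_ss = T_in + Q̇/(ṁ c_p) = 49.192 °C.
T(t) = T_ss + (T₀ − T_ss) e^(−t/τ). Set T = 46.4:
e^(−t/τ) = (46.4 − 49.192)/(16.7 − 49.192) = 0.085921
t = −420.24 · ln(0.085921) = 1031.4 s.

1030 s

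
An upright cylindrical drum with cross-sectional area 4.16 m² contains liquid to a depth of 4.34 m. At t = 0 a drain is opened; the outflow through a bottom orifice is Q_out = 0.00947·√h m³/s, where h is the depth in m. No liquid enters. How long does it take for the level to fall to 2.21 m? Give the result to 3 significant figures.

524 s

A dh/dt = −Q_out = −0.00947 √h.
Separate and integrate: 2(√h − √h₀) = −(0.00947/A) t.
t = 2A(√h₀ − √h)/0.00947 = 2·4.16·(√4.34 − √2.21)/0.00947
  = 8.3200 × (2.0833 − 1.4866) / 0.00947 = 524.20 s.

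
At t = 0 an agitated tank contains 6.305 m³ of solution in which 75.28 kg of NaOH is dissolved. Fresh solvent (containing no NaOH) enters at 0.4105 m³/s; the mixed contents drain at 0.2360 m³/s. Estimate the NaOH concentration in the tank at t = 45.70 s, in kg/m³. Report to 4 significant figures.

Total volume: dV/dt = Q_in − Q_out = 0.174500 m³/s, so V(t) = 6.305 + 0.174500 t and V(45.70) = 14.2797 m³.
No NaOH enters, so dm/dt = −Q_out · (m/V).
Separate: dm/m = −Q_out dt/V(t) ⇒ ln(m/m₀) = −(Q_out/(Q_in−Q_out)) ln(V/V₀).
m = m₀ (V₀/V)^(Q_out/(Q_in−Q_out)) = 75.28 × (6.305/14.2797)^(1.35244) = 24.9185 kg.
C = m/V = 24.9185/14.2797 = 1.74503 kg/m³.

1.745 kg/m³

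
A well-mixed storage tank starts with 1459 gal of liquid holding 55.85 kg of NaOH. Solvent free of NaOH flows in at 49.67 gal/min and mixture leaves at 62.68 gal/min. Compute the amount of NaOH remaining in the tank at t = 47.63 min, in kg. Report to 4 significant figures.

3.892 kg

Total volume: dV/dt = Q_in − Q_out = -13.0100 gal/min, so V(t) = 1459 − 13.0100 t and V(47.63) = 839.334 gal.
Solute balance: dm/dt = 0 − Q_out C = −Q_out m/V(t).
dm/m = −Q_out dt/(V₀ − 13.0100 t); integrating gives ln(m/m₀) = −(Q_out/(Q_in−Q_out)) ln(V/V₀).
m = m₀ (V₀/V)^(Q_out/(Q_in−Q_out)) = 55.85 × (1459/839.334)^(-4.81783) = 3.89190 kg.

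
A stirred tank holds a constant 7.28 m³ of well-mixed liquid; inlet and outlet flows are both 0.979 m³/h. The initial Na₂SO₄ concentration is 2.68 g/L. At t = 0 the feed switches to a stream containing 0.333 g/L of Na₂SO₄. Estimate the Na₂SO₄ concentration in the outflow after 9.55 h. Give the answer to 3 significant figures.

0.983 g/L

Accumulation = in − out for the solute gives V dC/dt = Q(C_in − C).
Rewrite as dC/dt + C/τ = C_in/τ, τ = V/Q = 7.4362 h.
C approaches C_in exponentially: C(t) = C_in + (C₀ − C_in) e^(−t/τ).
C(9.55) = 0.333 + (2.68 − 0.333)·e^(−9.55/7.4362) = 0.333 + (2.3470)·0.27685 = 0.98278 g/L.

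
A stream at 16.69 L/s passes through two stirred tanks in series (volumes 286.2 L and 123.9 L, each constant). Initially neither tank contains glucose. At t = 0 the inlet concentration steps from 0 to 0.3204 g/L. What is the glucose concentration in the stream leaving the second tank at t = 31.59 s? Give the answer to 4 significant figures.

0.2343 g/L

Time constants: τᵢ = Vᵢ/Q for each well-mixed tank.
τ₁ = 286.2/16.69 = 17.1480 s; τ₂ = 123.9/16.69 = 7.42361 s.
Tank 1: C₁ = C_in(1 − e^(−t/τ₁)). Tank 2 (τ₁ ≠ τ₂): C₂ = C_in[1 − (τ₁ e^(−t/τ₁) − τ₂ e^(−t/τ₂))/(τ₁ − τ₂)].
At t = 31.59: e^(−t/τ₁) = 0.158469, e^(−t/τ₂) = 0.0141882.
C₂ = 0.3204·[1 − (17.1480·0.158469 − 7.42361·0.0141882)/(9.72439)] = 0.3204·0.731387 = 0.234337 g/L.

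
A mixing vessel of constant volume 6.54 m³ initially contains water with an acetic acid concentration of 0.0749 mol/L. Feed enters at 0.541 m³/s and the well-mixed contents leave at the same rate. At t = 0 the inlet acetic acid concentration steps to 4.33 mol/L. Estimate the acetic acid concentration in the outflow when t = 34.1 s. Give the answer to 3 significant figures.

Transient balance on the dissolved component: V dC/dt = Q(C_in − C).
Time constant τ = V/Q = 6.54/0.541 = 12.089 s.
C approaches C_in exponentially: C(t) = C_in + (C₀ − C_in) e^(−t/τ).
C(34.1) = 4.33 + (0.0749 − 4.33)·e^(−34.1/12.089) = 4.33 + (-4.2551)·0.059558 = 4.0766 mol/L.

4.08 mol/L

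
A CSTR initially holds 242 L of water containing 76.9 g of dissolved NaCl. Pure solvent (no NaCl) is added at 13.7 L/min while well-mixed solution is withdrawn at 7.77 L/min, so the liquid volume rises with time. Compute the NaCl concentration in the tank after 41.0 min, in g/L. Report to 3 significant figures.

Total volume: dV/dt = Q_in − Q_out = 5.9300 L/min, so V(t) = 242 + 5.9300 t and V(41.0) = 485.13 L.
Solute balance: dm/dt = 0 − Q_out C = −Q_out m/V(t).
dm/m = −Q_out dt/(V₀ + 5.9300 t); integrating gives ln(m/m₀) = −(Q_out/(Q_in−Q_out)) ln(V/V₀).
m = m₀ (V₀/V)^(Q_out/(Q_in−Q_out)) = 76.9 × (242/485.13)^(1.3103) = 30.915 g.
C = m/V = 30.915/485.13 = 0.063724 g/L.

0.0637 g/L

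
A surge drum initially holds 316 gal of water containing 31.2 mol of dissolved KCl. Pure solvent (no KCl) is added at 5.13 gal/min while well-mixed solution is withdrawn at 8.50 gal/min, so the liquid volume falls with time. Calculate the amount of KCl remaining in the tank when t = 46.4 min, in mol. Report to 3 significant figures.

Let m(t) be the amount of KCl. Volume: V(t) = V₀ + (Q_in − Q_out) t = 316 − 3.3700 t; V(46.4) = 159.63 gal.
Species balance (pure solvent in): dm/dt = −Q_out · m/V(t).
dm/m = −Q_out dt/(V₀ − 3.3700 t); integrating gives ln(m/m₀) = −(Q_out/(Q_in−Q_out)) ln(V/V₀).
m = m₀ (V₀/V)^(Q_out/(Q_in−Q_out)) = 31.2 × (316/159.63)^(-2.5223) = 5.5736 mol.

5.57 mol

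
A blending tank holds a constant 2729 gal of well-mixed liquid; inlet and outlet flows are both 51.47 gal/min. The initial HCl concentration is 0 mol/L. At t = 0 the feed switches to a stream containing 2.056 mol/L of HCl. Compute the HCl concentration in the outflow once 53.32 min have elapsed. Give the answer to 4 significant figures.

Transient balance on the dissolved component: V dC/dt = Q(C_in − C).
Time constant τ = V/Q = 2729/51.47 = 53.0212 min.
This is linear first-order; C(t) = C_in + (C₀ − C_in) e^(−t/τ).
C(53.32) = 2.056 + (0 − 2.056)·e^(−53.32/53.0212) = 2.056 + (-2.05600)·0.365812 = 1.30389 mol/L.

1.304 mol/L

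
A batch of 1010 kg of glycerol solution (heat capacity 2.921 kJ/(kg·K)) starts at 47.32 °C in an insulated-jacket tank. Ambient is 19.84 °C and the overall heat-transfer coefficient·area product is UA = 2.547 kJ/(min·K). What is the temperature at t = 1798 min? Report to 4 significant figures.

25.66 °C

Energy balance: M c_p dT/dt = −UA(T − T_amb).
dT/dt = (T_ss − T)/τ with T_ss = T_amb = 19.8400 °C, τ = M c_p/UA = 1010·2.921/2.547 = 1158.31 min.
This is linear first-order; T(t) = T_ss + (T₀ − T_ss) e^(−t/τ).
T(1798) = 19.8400 + (27.4800)·0.211768 = 25.6594 °C.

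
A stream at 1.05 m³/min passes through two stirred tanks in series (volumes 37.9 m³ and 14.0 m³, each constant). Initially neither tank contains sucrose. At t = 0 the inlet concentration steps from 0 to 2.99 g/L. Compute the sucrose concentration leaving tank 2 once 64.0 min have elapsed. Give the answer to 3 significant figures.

Each tank obeys Vᵢ dCᵢ/dt = Q(Cᵢ₋₁ − Cᵢ), so τᵢ = Vᵢ/Q.
τ₁ = 37.9/1.05 = 36.095 min; τ₂ = 14.0/1.05 = 13.333 min.
Solving the cascade with C₁(0)=C₂(0)=0 gives C₂(t) = C_in[1 − (τ₁ e^(−t/τ₁) − τ₂ e^(−t/τ₂))/(τ₁ − τ₂)].
At t = 64.0: e^(−t/τ₁) = 0.16981, e^(−t/τ₂) = 0.0082297.
C₂ = 2.99·[1 − (36.095·0.16981 − 13.333·0.0082297)/(22.762)] = 2.99·0.73554 = 2.1993 g/L.

2.20 g/L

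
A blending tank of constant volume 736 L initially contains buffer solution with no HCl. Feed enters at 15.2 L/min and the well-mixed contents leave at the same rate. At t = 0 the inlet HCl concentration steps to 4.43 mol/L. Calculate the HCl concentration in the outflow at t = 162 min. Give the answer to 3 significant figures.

Species balance on the tank: V dC/dt = Q(C_in − C).
Rewrite as dC/dt + C/τ = C_in/τ, τ = V/Q = 48.421 min.
This is linear first-order; C(t) = C_in + (C₀ − C_in) e^(−t/τ).
C(162) = 4.43 + (0 − 4.43)·e^(−162/48.421) = 4.43 + (-4.4300)·0.035237 = 4.2739 mol/L.

4.27 mol/L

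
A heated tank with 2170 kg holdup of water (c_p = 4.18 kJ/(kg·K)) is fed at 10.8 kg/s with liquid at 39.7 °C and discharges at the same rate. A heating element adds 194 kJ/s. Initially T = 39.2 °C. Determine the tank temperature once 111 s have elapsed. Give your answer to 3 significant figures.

41.2 °C

Heat balance on the well-mixed liquid: M c_p dT/dt = ṁ c_p (T_in − T) + 194.
Rearrange: dT/dt = (T_ss − T)/τ with τ = M/ṁ = 200.93 s and T_ss = T_in + Q̇/(ṁ c_p) = 43.997 °C.
T approaches T_ss exponentially: T(t) = T_ss + (T₀ − T_ss) e^(−t/τ).
T(111) = 43.997 + (-4.7974)·e^(−111/200.93) = 43.997 + (-4.7974)·0.57554 = 41.236 °C.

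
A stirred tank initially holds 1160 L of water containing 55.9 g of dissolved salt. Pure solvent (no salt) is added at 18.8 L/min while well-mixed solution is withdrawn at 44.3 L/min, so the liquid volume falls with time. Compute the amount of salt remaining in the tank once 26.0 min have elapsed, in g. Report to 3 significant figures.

12.8 g

Total volume: dV/dt = Q_in − Q_out = -25.500 L/min, so V(t) = 1160 − 25.500 t and V(26.0) = 497.00 L.
No salt enters, so dm/dt = −Q_out · (m/V).
Separate: dm/m = −Q_out dt/V(t) ⇒ ln(m/m₀) = −(Q_out/(Q_in−Q_out)) ln(V/V₀).
m = m₀ (V₀/V)^(Q_out/(Q_in−Q_out)) = 55.9 × (1160/497.00)^(-1.7373) = 12.821 g.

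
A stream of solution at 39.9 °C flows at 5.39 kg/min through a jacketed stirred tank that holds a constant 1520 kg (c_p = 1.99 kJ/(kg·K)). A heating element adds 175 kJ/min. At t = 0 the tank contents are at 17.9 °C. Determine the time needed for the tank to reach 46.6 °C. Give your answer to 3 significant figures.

M c_p dT/dt = ṁ c_p (T_in − T) + Q̇.
τ = M/ṁ = 282.00 min; T_ss = T_in + Q̇/(ṁ c_p) = 56.215 °C.
T(t) = T_ss + (T₀ − T_ss) e^(−t/τ). Set T = 46.6:
e^(−t/τ) = (46.6 − 56.215)/(17.9 − 56.215) = 0.25095
t = −282.00 · ln(0.25095) = 389.87 min.

390 min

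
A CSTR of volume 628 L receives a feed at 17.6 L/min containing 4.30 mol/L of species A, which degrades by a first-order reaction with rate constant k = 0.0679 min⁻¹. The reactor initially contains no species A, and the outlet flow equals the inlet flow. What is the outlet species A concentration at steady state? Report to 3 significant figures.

1.26 mol/L

Species balance: V dC/dt = Q C_in − Q C − k V C.
At steady state: 0 = Q C_in − (Q + kV) C_ss, so C_ss = Q C_in/(Q + kV).
C_ss = 17.6·4.30/(17.6 + 0.0679·628) = 75.680/60.241 = 1.2563 mol/L.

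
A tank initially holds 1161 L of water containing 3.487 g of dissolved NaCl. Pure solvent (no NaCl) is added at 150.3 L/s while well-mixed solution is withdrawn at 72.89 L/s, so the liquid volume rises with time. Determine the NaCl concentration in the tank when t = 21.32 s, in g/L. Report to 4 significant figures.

0.0005394 g/L

Total volume: dV/dt = Q_in − Q_out = 77.4100 L/s, so V(t) = 1161 + 77.4100 t and V(21.32) = 2811.38 L.
No NaCl enters, so dm/dt = −Q_out · (m/V).
dm/m = −Q_out dt/(V₀ + 77.4100 t); integrating gives ln(m/m₀) = −(Q_out/(Q_in−Q_out)) ln(V/V₀).
m = m₀ (V₀/V)^(Q_out/(Q_in−Q_out)) = 3.487 × (1161/2811.38)^(0.941610) = 1.51632 g.
C = m/V = 1.51632/2811.38 = 0.000539351 g/L.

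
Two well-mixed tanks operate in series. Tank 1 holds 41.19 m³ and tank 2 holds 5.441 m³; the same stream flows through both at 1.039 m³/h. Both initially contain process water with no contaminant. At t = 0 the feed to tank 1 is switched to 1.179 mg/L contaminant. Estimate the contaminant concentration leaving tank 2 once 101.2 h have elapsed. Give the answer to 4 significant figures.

Each tank obeys Vᵢ dCᵢ/dt = Q(Cᵢ₋₁ − Cᵢ), so τᵢ = Vᵢ/Q.
τ₁ = 41.19/1.039 = 39.6439 h; τ₂ = 5.441/1.039 = 5.23677 h.
Solving the cascade with C₁(0)=C₂(0)=0 gives C₂(t) = C_in[1 − (τ₁ e^(−t/τ₁) − τ₂ e^(−t/τ₂))/(τ₁ − τ₂)].
At t = 101.2: e^(−t/τ₁) = 0.0778691, e^(−t/τ₂) = 4.04856e-09.
C₂ = 1.179·[1 − (39.6439·0.0778691 − 5.23677·4.04856e-09)/(34.4071)] = 1.179·0.910279 = 1.07322 mg/L.

1.073 mg/L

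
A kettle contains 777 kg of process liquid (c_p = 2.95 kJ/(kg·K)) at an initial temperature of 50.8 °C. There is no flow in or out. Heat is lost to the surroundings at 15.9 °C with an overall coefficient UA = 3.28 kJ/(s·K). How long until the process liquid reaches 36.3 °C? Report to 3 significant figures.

M c_p dT/dt = −UA(T − T_amb).
τ = M c_p/UA = 698.83 s; T_ss = T_amb = 15.900 °C.
T(t) = T_ss + (T₀ − T_ss)e^(−t/τ); set T = 36.3:
t = −τ ln[(T − T_ss)/(T₀ − T_ss)] = −698.83 · ln(0.58453) = 375.24 s.

375 s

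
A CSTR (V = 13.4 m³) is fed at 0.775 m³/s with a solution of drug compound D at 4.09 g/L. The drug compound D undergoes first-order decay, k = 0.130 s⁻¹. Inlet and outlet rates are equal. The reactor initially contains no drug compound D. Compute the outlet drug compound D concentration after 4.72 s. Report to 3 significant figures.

0.740 g/L

V dC/dt = Q(C_in − C) − k V C.
dC/dt = (Q/V) C_in − (Q/V + k) C; effective rate a = Q/V + k = 0.057836 + 0.130 = 0.18784 s⁻¹.
C_ss = Q C_in/(Q + kV) = 1.2593 g/L; C(t) = C_ss + (C₀ − C_ss) e^(−a t).
C(4.72) = 1.2593 + (-1.2593)·e^(−0.18784·4.72) = 1.2593 + (-1.2593)·0.41206 = 0.74041 g/L.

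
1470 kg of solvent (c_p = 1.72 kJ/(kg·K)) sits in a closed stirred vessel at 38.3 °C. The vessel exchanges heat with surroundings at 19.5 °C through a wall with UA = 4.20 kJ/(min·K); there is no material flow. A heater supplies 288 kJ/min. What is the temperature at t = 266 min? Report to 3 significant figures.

56.1 °C

Energy balance: M c_p dT/dt = −UA(T − T_amb) + Q̇.
dT/dt = (T_ss − T)/τ with T_ss = T_amb + Q̇/UA = 19.5 + 288/4.20 = 88.071 °C, τ = M c_p/UA = 1470·1.72/4.20 = 602.00 min.
Solution: T(t) = T_ss + (T₀ − T_ss) e^(−t/τ).
T(266) = 88.071 + (-49.771)·0.64284 = 56.076 °C.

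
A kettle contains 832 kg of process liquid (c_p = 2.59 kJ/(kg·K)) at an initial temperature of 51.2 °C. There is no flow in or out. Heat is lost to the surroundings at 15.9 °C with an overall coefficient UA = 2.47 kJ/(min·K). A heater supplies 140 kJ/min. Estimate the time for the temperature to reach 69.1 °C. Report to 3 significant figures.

1580 min

M c_p dT/dt = −UA(T − T_amb) + Q̇.
τ = M c_p/UA = 872.42 min; T_ss = T_amb + Q̇/UA = 15.9 + 140/2.47 = 72.580 °C.
T(t) = T_ss + (T₀ − T_ss)e^(−t/τ); set T = 69.1:
t = −τ ln[(T − T_ss)/(T₀ − T_ss)] = −872.42 · ln(0.16278) = 1583.8 min.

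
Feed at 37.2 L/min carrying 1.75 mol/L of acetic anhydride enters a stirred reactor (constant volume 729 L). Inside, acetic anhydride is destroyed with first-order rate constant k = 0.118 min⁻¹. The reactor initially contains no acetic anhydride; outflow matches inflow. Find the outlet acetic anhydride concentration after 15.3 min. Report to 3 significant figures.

Species balance: V dC/dt = Q C_in − Q C − k V C.
dC/dt = (Q/V) C_in − (Q/V + k) C; effective rate a = Q/V + k = 0.051029 + 0.118 = 0.16903 min⁻¹.
C_ss = Q C_in/(Q + kV) = 0.52831 mol/L; C(t) = C_ss + (C₀ − C_ss) e^(−a t).
C(15.3) = 0.52831 + (-0.52831)·e^(−0.16903·15.3) = 0.52831 + (-0.52831)·0.075310 = 0.48853 mol/L.

0.489 mol/L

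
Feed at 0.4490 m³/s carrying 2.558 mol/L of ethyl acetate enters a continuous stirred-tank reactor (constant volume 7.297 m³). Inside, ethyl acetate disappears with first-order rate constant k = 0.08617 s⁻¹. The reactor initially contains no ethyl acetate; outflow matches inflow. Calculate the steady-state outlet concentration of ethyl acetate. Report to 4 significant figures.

1.066 mol/L

V dC/dt = Q(C_in − C) − k V C.
Steady state (dC/dt = 0): C_ss = Q C_in/(Q + kV) = C_in/(1 + kV/Q).
C_ss = 0.4490·2.558/(0.4490 + 0.08617·7.297) = 1.14854/1.07778 = 1.06565 mol/L.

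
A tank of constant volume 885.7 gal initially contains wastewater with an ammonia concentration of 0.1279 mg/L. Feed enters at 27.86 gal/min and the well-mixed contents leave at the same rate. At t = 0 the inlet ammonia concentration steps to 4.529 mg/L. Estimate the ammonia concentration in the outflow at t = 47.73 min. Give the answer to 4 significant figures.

Transient balance on the dissolved component: V dC/dt = Q(C_in − C).
Time constant τ = V/Q = 885.7/27.86 = 31.7911 min.
Integrating: C(t) = C_in + (C₀ − C_in) e^(−t/τ).
C(47.73) = 4.529 + (0.1279 − 4.529)·e^(−47.73/31.7911) = 4.529 + (-4.40110)·0.222826 = 3.54832 mg/L.

3.548 mg/L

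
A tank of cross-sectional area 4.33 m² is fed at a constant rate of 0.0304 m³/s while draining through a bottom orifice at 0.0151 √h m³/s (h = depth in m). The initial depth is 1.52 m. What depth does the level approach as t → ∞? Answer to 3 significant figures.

4.05 m

Level balance: A dh/dt = 0.0304 − 0.0151 √h. Setting dh/dt = 0:
Q_in = 0.0151 √h_ss ⇒ √h_ss = 0.0304/0.0151 = 2.0132.
h_ss = 2.0132² = 4.0532 m. (Since h₀ = 1.52 m < h_ss, the level will rise toward this value.)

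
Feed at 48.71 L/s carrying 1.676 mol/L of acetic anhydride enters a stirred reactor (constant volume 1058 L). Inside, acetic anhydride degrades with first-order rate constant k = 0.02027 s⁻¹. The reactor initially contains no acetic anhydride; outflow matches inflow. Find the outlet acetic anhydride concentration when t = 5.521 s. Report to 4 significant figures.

0.3567 mol/L

Species balance: V dC/dt = Q C_in − Q C − k V C.
dC/dt = (Q/V) C_in − (Q/V + k) C; effective rate a = Q/V + k = 0.0460397 + 0.02027 = 0.0663097 s⁻¹.
C_ss = Q C_in/(Q + kV) = 1.16367 mol/L; C(t) = C_ss + (C₀ − C_ss) e^(−a t).
C(5.521) = 1.16367 + (-1.16367)·e^(−0.0663097·5.521) = 1.16367 + (-1.16367)·0.693436 = 0.356739 mol/L.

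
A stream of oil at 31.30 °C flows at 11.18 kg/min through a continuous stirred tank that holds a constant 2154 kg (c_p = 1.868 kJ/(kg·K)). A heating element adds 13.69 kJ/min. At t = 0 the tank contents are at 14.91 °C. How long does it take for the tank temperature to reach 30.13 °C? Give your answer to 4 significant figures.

430.4 min

M c_p dT/dt = ṁ c_p (T_in − T) + Q̇.
τ = M/ṁ = 192.665 min; T_ss = T_in + Q̇/(ṁ c_p) = 31.9555 °C.
T(t) = T_ss + (T₀ − T_ss) e^(−t/τ). Set T = 30.13:
e^(−t/τ) = (30.13 − 31.9555)/(14.91 − 31.9555) = 0.107097
t = −192.665 · ln(0.107097) = 430.419 min.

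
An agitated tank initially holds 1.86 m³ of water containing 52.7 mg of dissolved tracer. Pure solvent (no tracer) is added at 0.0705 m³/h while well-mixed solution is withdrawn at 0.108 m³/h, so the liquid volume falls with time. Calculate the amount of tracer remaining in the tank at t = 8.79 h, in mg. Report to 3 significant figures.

30.0 mg

Total volume: dV/dt = Q_in − Q_out = -0.037500 m³/h, so V(t) = 1.86 − 0.037500 t and V(8.79) = 1.5304 m³.
Species balance (pure solvent in): dm/dt = −Q_out · m/V(t).
dm/m = −Q_out dt/(V₀ − 0.037500 t); integrating gives ln(m/m₀) = −(Q_out/(Q_in−Q_out)) ln(V/V₀).
m = m₀ (V₀/V)^(Q_out/(Q_in−Q_out)) = 52.7 × (1.86/1.5304)^(-2.8800) = 30.049 mg.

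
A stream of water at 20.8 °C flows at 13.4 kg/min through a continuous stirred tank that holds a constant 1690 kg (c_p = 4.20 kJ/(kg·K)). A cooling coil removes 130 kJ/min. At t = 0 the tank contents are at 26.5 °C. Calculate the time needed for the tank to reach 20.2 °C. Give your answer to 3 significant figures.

Energy balance: M c_p dT/dt = ṁ c_p (T_in − T) − 130.
τ = M/ṁ = 126.12 min; T_ss = T_in − Q̇/(ṁ c_p) = 18.490 °C.
T(t) = T_ss + (T₀ − T_ss) e^(−t/τ). Set T = 20.2:
e^(−t/τ) = (20.2 − 18.490)/(26.5 − 18.490) = 0.21347
t = −126.12 · ln(0.21347) = 194.76 min.

195 min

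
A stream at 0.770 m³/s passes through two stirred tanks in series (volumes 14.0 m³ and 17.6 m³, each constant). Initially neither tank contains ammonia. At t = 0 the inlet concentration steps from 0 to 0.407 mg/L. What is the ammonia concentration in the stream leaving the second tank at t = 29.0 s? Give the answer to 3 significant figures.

Time constants: τᵢ = Vᵢ/Q for each well-mixed tank.
τ₁ = 14.0/0.770 = 18.182 s; τ₂ = 17.6/0.770 = 22.857 s.
Solving the cascade with C₁(0)=C₂(0)=0 gives C₂(t) = C_in[1 − (τ₁ e^(−t/τ₁) − τ₂ e^(−t/τ₂))/(τ₁ − τ₂)].
At t = 29.0: e^(−t/τ₁) = 0.20291, e^(−t/τ₂) = 0.28118.
C₂ = 0.407·[1 − (18.182·0.20291 − 22.857·0.28118)/(-4.6753)] = 0.407·0.41442 = 0.16867 mg/L.

0.169 mg/L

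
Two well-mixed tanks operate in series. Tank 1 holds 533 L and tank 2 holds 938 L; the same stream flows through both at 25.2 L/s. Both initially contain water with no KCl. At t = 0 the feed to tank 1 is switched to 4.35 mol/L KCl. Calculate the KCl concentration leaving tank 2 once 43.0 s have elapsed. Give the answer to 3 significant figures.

Species balance on tank i: dCᵢ/dt = (Cᵢ₋₁ − Cᵢ)/τᵢ with τᵢ = Vᵢ/Q.
τ₁ = 533/25.2 = 21.151 s; τ₂ = 938/25.2 = 37.222 s.
Solving the cascade with C₁(0)=C₂(0)=0 gives C₂(t) = C_in[1 − (τ₁ e^(−t/τ₁) − τ₂ e^(−t/τ₂))/(τ₁ − τ₂)].
At t = 43.0: e^(−t/τ₁) = 0.13094, e^(−t/τ₂) = 0.31499.
C₂ = 4.35·[1 − (21.151·0.13094 − 37.222·0.31499)/(-16.071)] = 4.35·0.44280 = 1.9262 mol/L.

1.93 mol/L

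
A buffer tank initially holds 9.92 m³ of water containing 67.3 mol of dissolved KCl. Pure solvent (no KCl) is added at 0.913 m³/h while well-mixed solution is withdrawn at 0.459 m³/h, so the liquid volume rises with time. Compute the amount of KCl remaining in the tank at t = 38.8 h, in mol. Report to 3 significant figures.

Total volume: dV/dt = Q_in − Q_out = 0.45400 m³/h, so V(t) = 9.92 + 0.45400 t and V(38.8) = 27.535 m³.
Species balance (pure solvent in): dm/dt = −Q_out · m/V(t).
dm/m = −Q_out dt/(V₀ + 0.45400 t); integrating gives ln(m/m₀) = −(Q_out/(Q_in−Q_out)) ln(V/V₀).
m = m₀ (V₀/V)^(Q_out/(Q_in−Q_out)) = 67.3 × (9.92/27.535)^(1.0110) = 23.975 mol.

24.0 mol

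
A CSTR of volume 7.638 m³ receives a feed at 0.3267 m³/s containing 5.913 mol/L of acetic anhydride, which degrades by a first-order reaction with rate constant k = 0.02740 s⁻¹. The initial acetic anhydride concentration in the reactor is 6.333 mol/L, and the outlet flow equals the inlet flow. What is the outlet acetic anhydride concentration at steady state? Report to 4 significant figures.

Accumulation = in − out − consumed: V dC/dt = Q C_in − Q C − k V C.
At steady state: 0 = Q C_in − (Q + kV) C_ss, so C_ss = Q C_in/(Q + kV).
C_ss = 0.3267·5.913/(0.3267 + 0.02740·7.638) = 1.93178/0.535981 = 3.60419 mol/L.

3.604 mol/L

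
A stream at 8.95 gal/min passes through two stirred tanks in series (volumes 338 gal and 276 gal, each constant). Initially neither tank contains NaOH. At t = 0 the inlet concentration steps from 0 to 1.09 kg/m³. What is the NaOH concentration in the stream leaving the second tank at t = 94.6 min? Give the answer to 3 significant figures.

Each tank obeys Vᵢ dCᵢ/dt = Q(Cᵢ₋₁ − Cᵢ), so τᵢ = Vᵢ/Q.
τ₁ = 338/8.95 = 37.765 min; τ₂ = 276/8.95 = 30.838 min.
Tank 1: C₁ = C_in(1 − e^(−t/τ₁)). Tank 2 (τ₁ ≠ τ₂): C₂ = C_in[1 − (τ₁ e^(−t/τ₁) − τ₂ e^(−t/τ₂))/(τ₁ − τ₂)].
At t = 94.6: e^(−t/τ₁) = 0.081680, e^(−t/τ₂) = 0.046531.
C₂ = 1.09·[1 − (37.765·0.081680 − 30.838·0.046531)/(6.9274)] = 1.09·0.76185 = 0.83041 kg/m³.

0.830 kg/m³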